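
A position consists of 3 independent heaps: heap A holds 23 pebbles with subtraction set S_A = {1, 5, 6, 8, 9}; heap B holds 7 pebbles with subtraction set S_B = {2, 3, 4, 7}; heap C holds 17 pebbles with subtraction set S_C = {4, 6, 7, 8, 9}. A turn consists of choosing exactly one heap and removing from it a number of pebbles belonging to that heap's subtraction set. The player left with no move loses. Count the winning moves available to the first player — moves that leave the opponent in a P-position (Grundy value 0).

4

Heap A, S = {1, 5, 6, 8, 9}:
G(0) = 0
G(1) = mex{0} = 1
G(2) = mex{1} = 0
G(3) = mex{0} = 1
G(4) = mex{1} = 0
G(5) = mex{0,0} = 1
G(6) = mex{1,1,0} = 2
G(7) = mex{2,0,1} = 3
G(8) = mex{3,1,0,0} = 2
G(9) = mex{2,0,1,1,0} = 3
G(10) = mex{3,1,0,0,1} = 2
G(11) = mex{2,2,1,1,0} = 3
G(12) = mex{3,3,2,0,1} = 4
G(13) = mex{4,2,3,1,0} = 5
G(14) = mex{5,3,2,2,1} = 0
G(15) = mex{0,2,3,3,2} = 1
G(16) = mex{1,3,2,2,3} = 0
G(17) = mex{0,4,3,3,2} = 1
G(18) = mex{1,5,4,2,3} = 0
G(19) = mex{0,0,5,3,2} = 1
G(20) = mex{1,1,0,4,3} = 2
G(21) = mex{2,0,1,5,4} = 3
G(22) = mex{3,1,0,0,5} = 2
G(23) = mex{2,0,1,1,0} = 3
G_A(23) = 3.
Heap B, S = {2, 3, 4, 7}:
n : 0 1 2 3 4 5 6 7
G : 0 0 1 1 2 2 0 3
G_B(7) = 3.
Heap C, S = {4, 6, 7, 8, 9}:
G(0) = 0
G(1) = mex{} = 0
G(2) = mex{} = 0
G(3) = mex{} = 0
G(4) = mex{0} = 1
G(5) = mex{0} = 1
G(6) = mex{0,0} = 1
G(7) = mex{0,0,0} = 1
G(8) = mex{1,0,0,0} = 2
G(9) = mex{1,0,0,0,0} = 2
G(10) = mex{1,1,0,0,0} = 2
G(11) = mex{1,1,1,0,0} = 2
G(12) = mex{2,1,1,1,0} = 3
G(13) = mex{2,1,1,1,1} = 0
G(14) = mex{2,2,1,1,1} = 0
G(15) = mex{2,2,2,1,1} = 0
G(16) = mex{3,2,2,2,1} = 0
G(17) = mex{0,2,2,2,2} = 1
G_C(17) = 1.
Combined Grundy value = 3 ⊕ 3 ⊕ 1 = 1.
A winning move leaves total XOR = 0, i.e. changes one component's Grundy value g to g ⊕ X where X is the current total.
Heap A: need g' = 3⊕1 = 2. Options: 23−1→G=2, 23−5→G=0, 23−6→G=1, 23−8→G=1, 23−9→G=0. Hits: 1.
Heap B: need g' = 3⊕1 = 2. Options: 7−2→G=2, 7−3→G=2, 7−4→G=1, 7−7→G=0. Hits: 2.
Heap C: need g' = 1⊕1 = 0. Options: 17−4→G=0, 17−6→G=2, 17−7→G=2, 17−8→G=2, 17−9→G=2. Hits: 1.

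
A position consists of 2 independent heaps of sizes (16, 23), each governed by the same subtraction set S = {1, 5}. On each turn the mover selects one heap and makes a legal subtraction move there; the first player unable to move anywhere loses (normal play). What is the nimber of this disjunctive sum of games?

1

All heaps use S = {1, 5}:
n :  0  1  2  3  4  5  6  7  8  9 10 11 12 13 14 15 16 17 18 19 20 21 22 23
G :  0  1  0  1  0  1  0  1  0  1  0  1  0  1  0  1  0  1  0  1  0  1  0  1
Heap A: G(16) = 0.
Heap B: G(23) = 1.
Combined Grundy value = 0 ⊕ 1 = 1.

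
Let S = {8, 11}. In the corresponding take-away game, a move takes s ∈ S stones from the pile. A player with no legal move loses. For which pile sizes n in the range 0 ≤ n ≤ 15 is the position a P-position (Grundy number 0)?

0, 1, 2, 3, 4, 5, 6, 7

G(0) = 0
G(1) = mex{} = 0
G(2) = mex{} = 0
G(3) = mex{} = 0
G(4) = mex{} = 0
G(5) = mex{} = 0
G(6) = mex{} = 0
G(7) = mex{} = 0
G(8) = mex{0} = 1
G(9) = mex{0} = 1
G(10) = mex{0} = 1
G(11) = mex{0,0} = 1
G(12) = mex{0,0} = 1
G(13) = mex{0,0} = 1
G(14) = mex{0,0} = 1
G(15) = mex{0,0} = 1
P-positions are exactly the n with G(n) = 0.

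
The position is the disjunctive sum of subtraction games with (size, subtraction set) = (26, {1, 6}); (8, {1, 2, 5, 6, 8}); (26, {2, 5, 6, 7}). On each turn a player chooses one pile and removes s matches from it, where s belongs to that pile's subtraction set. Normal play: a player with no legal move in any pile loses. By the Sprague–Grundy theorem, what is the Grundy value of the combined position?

Pile A, S = {1, 6}:
G(0) = 0
G(1) = mex{0} = 1
G(2) = mex{1} = 0
G(3) = mex{0} = 1
G(4) = mex{1} = 0
G(5) = mex{0} = 1
G(6) = mex{1,0} = 2
G(7) = mex{2,1} = 0
G(8) = mex{0,0} = 1
G(9) = mex{1,1} = 0
G(10) = mex{0,0} = 1
G(11) = mex{1,1} = 0
G(12) = mex{0,2} = 1
G(13) = mex{1,0} = 2
G(14) = mex{2,1} = 0
G(15) = mex{0,0} = 1
G(16) = mex{1,1} = 0
G(17) = mex{0,0} = 1
G(18) = mex{1,1} = 0
G(19) = mex{0,2} = 1
G(20) = mex{1,0} = 2
G(21) = mex{2,1} = 0
G(22) = mex{0,0} = 1
G(23) = mex{1,1} = 0
G(24) = mex{0,0} = 1
G(25) = mex{1,1} = 0
G(26) = mex{0,2} = 1
G_A(26) = 1.
Pile B, S = {1, 2, 5, 6, 8}:
n : 0 1 2 3 4 5 6 7 8
G : 0 1 2 0 1 2 3 0 1
G_B(8) = 1.
Pile C, S = {2, 5, 6, 7}:
G(0) = 0
G(1) = mex{} = 0
G(2) = mex{0} = 1
G(3) = mex{0} = 1
G(4) = mex{1} = 0
G(5) = mex{1,0} = 2
G(6) = mex{0,0,0} = 1
G(7) = mex{2,1,0,0} = 3
G(8) = mex{1,1,1,0} = 2
G(9) = mex{3,0,1,1} = 2
G(10) = mex{2,2,0,1} = 3
G(11) = mex{2,1,2,0} = 3
G(12) = mex{3,3,1,2} = 0
G(13) = mex{3,2,3,1} = 0
G(14) = mex{0,2,2,3} = 1
G(15) = mex{0,3,2,2} = 1
G(16) = mex{1,3,3,2} = 0
G(17) = mex{1,0,3,3} = 2
G(18) = mex{0,0,0,3} = 1
G(19) = mex{2,1,0,0} = 3
G(20) = mex{1,1,1,0} = 2
G(21) = mex{3,0,1,1} = 2
G(22) = mex{2,2,0,1} = 3
G(23) = mex{2,1,2,0} = 3
G(24) = mex{3,3,1,2} = 0
G(25) = mex{3,2,3,1} = 0
G(26) = mex{0,2,2,3} = 1
G_C(26) = 1.
Combined Grundy value = 1 ⊕ 1 ⊕ 1 = 1.

1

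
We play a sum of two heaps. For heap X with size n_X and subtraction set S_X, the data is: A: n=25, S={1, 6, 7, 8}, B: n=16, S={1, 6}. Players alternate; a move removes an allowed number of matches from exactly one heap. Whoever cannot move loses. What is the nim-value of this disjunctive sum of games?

4

Heap A, S = {1, 6, 7, 8}:
G(0) = 0
G(1) = mex{0} = 1
G(2) = mex{1} = 0
G(3) = mex{0} = 1
G(4) = mex{1} = 0
G(5) = mex{0} = 1
G(6) = mex{1,0} = 2
G(7) = mex{2,1,0} = 3
G(8) = mex{3,0,1,0} = 2
G(9) = mex{2,1,0,1} = 3
G(10) = mex{3,0,1,0} = 2
G(11) = mex{2,1,0,1} = 3
G(12) = mex{3,2,1,0} = 4
G(13) = mex{4,3,2,1} = 0
G(14) = mex{0,2,3,2} = 1
G(15) = mex{1,3,2,3} = 0
G(16) = mex{0,2,3,2} = 1
G(17) = mex{1,3,2,3} = 0
G(18) = mex{0,4,3,2} = 1
G(19) = mex{1,0,4,3} = 2
G(20) = mex{2,1,0,4} = 3
G(21) = mex{3,0,1,0} = 2
G(22) = mex{2,1,0,1} = 3
G(23) = mex{3,0,1,0} = 2
G(24) = mex{2,1,0,1} = 3
G(25) = mex{3,2,1,0} = 4
G_A(25) = 4.
Heap B, S = {1, 6}:
G(0) = 0
G(1) = mex{0} = 1
G(2) = mex{1} = 0
G(3) = mex{0} = 1
G(4) = mex{1} = 0
G(5) = mex{0} = 1
G(6) = mex{1,0} = 2
G(7) = mex{2,1} = 0
G(8) = mex{0,0} = 1
G(9) = mex{1,1} = 0
G(10) = mex{0,0} = 1
G(11) = mex{1,1} = 0
G(12) = mex{0,2} = 1
G(13) = mex{1,0} = 2
G(14) = mex{2,1} = 0
G(15) = mex{0,0} = 1
G(16) = mex{1,1} = 0
G_B(16) = 0.
Combined Grundy value = 4 ⊕ 0 = 4.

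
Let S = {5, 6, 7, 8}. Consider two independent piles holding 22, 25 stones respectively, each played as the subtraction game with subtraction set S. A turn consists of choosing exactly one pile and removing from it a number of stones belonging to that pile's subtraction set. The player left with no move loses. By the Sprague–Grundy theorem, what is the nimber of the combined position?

3

All piles use S = {5, 6, 7, 8}:
G(0) = 0
G(1) = mex{} = 0
G(2) = mex{} = 0
G(3) = mex{} = 0
G(4) = mex{} = 0
G(5) = mex{0} = 1
G(6) = mex{0,0} = 1
G(7) = mex{0,0,0} = 1
G(8) = mex{0,0,0,0} = 1
G(9) = mex{0,0,0,0} = 1
G(10) = mex{1,0,0,0} = 2
G(11) = mex{1,1,0,0} = 2
G(12) = mex{1,1,1,0} = 2
G(13) = mex{1,1,1,1} = 0
G(14) = mex{1,1,1,1} = 0
G(15) = mex{2,1,1,1} = 0
G(16) = mex{2,2,1,1} = 0
G(17) = mex{2,2,2,1} = 0
G(18) = mex{0,2,2,2} = 1
G(19) = mex{0,0,2,2} = 1
G(20) = mex{0,0,0,2} = 1
G(21) = mex{0,0,0,0} = 1
G(22) = mex{0,0,0,0} = 1
G(23) = mex{1,0,0,0} = 2
G(24) = mex{1,1,0,0} = 2
G(25) = mex{1,1,1,0} = 2
Pile A: G(22) = 1.
Pile B: G(25) = 2.
Combined Grundy value = 1 ⊕ 2 = 3.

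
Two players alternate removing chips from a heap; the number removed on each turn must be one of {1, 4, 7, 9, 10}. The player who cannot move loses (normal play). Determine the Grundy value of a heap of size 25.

G(0) = 0
G(1) = mex{0} = 1
G(2) = mex{1} = 0
G(3) = mex{0} = 1
G(4) = mex{1,0} = 2
G(5) = mex{2,1} = 0
G(6) = mex{0,0} = 1
G(7) = mex{1,1,0} = 2
G(8) = mex{2,2,1} = 0
G(9) = mex{0,0,0,0} = 1
G(10) = mex{1,1,1,1,0} = 2
G(11) = mex{2,2,2,0,1} = 3
G(12) = mex{3,0,0,1,0} = 2
G(13) = mex{2,1,1,2,1} = 0
G(14) = mex{0,2,2,0,2} = 1
G(15) = mex{1,3,0,1,0} = 2
G(16) = mex{2,2,1,2,1} = 0
G(17) = mex{0,0,2,0,2} = 1
G(18) = mex{1,1,3,1,0} = 2
G(19) = mex{2,2,2,2,1} = 0
G(20) = mex{0,0,0,3,2} = 1
G(21) = mex{1,1,1,2,3} = 0
G(22) = mex{0,2,2,0,2} = 1
G(23) = mex{1,0,0,1,0} = 2
G(24) = mex{2,1,1,2,1} = 0
G(25) = mex{0,0,2,0,2} = 1

1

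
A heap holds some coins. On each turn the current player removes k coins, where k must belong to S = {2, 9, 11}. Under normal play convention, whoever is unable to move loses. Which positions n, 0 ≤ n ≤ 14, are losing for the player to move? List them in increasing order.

G(0) = 0
G(1) = mex{} = 0
G(2) = mex{0} = 1
G(3) = mex{0} = 1
G(4) = mex{1} = 0
G(5) = mex{1} = 0
G(6) = mex{0} = 1
G(7) = mex{0} = 1
G(8) = mex{1} = 0
G(9) = mex{1,0} = 2
G(10) = mex{0,0} = 1
G(11) = mex{2,1,0} = 3
G(12) = mex{1,1,0} = 2
G(13) = mex{3,0,1} = 2
G(14) = mex{2,0,1} = 3
P-positions are exactly the n with G(n) = 0.

0, 1, 4, 5, 8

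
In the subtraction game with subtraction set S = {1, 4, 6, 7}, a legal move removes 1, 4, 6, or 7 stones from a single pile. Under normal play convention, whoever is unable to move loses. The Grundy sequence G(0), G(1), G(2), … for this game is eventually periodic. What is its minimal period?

n :  0  1  2  3  4  5  6  7  8  9 10 11 12 13 14 15 16 17 18 19 20 21 22 23 24 25 26 27
G :  0  1  0  1  2  0  1  2  3  2  0  1  2  0  1  0  1  2  0  1  2  3  2  0  1  2  0  1
G(n+13) = G(n) holds for n = 0,…,6 (a full window of length max(S) = 7), so the sequence is purely periodic with period 13.

13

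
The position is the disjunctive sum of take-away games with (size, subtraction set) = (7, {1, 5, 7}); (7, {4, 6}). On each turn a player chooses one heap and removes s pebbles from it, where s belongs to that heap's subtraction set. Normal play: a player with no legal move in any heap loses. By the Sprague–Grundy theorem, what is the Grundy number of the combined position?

0

Heap A, S = {1, 5, 7}:
n : 0 1 2 3 4 5 6 7
G : 0 1 0 1 0 1 0 1
G_A(7) = 1.
Heap B, S = {4, 6}:
n : 0 1 2 3 4 5 6 7
G : 0 0 0 0 1 1 1 1
G_B(7) = 1.
Combined Grundy value = 1 ⊕ 1 = 0.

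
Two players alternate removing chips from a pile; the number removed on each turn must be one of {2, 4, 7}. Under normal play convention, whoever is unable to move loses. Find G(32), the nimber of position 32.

1

G(0) = 0
G(1) = mex{} = 0
G(2) = mex{0} = 1
G(3) = mex{0} = 1
G(4) = mex{1,0} = 2
G(5) = mex{1,0} = 2
G(6) = mex{2,1} = 0
G(7) = mex{2,1,0} = 3
G(8) = mex{0,2,0} = 1
G(9) = mex{3,2,1} = 0
G(10) = mex{1,0,1} = 2
G(11) = mex{0,3,2} = 1
G(12) = mex{2,1,2} = 0
G(13) = mex{1,0,0} = 2
G(14) = mex{0,2,3} = 1
G(15) = mex{2,1,1} = 0
G(16) = mex{1,0,0} = 2
G(17) = mex{0,2,2} = 1
G(18) = mex{2,1,1} = 0
G(19) = mex{1,0,0} = 2
G(20) = mex{0,2,2} = 1
G(21) = mex{2,1,1} = 0
G(22) = mex{1,0,0} = 2
G(23) = mex{0,2,2} = 1
G(24) = mex{2,1,1} = 0
G(25) = mex{1,0,0} = 2
G(26) = mex{0,2,2} = 1
G(27) = mex{2,1,1} = 0
G(28) = mex{1,0,0} = 2
G(29) = mex{0,2,2} = 1
G(30) = mex{2,1,1} = 0
G(31) = mex{1,0,0} = 2
G(32) = mex{0,2,2} = 1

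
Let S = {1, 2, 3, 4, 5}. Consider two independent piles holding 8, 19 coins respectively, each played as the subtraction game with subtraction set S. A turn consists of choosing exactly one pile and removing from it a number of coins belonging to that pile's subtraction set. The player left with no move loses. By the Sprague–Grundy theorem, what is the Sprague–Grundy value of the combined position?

All piles use S = {1, 2, 3, 4, 5}:
G(0) = 0
G(1) = mex{0} = 1
G(2) = mex{1,0} = 2
G(3) = mex{2,1,0} = 3
G(4) = mex{3,2,1,0} = 4
G(5) = mex{4,3,2,1,0} = 5
G(6) = mex{5,4,3,2,1} = 0
G(7) = mex{0,5,4,3,2} = 1
G(8) = mex{1,0,5,4,3} = 2
G(9) = mex{2,1,0,5,4} = 3
G(10) = mex{3,2,1,0,5} = 4
G(11) = mex{4,3,2,1,0} = 5
G(12) = mex{5,4,3,2,1} = 0
G(13) = mex{0,5,4,3,2} = 1
G(14) = mex{1,0,5,4,3} = 2
G(15) = mex{2,1,0,5,4} = 3
G(16) = mex{3,2,1,0,5} = 4
G(17) = mex{4,3,2,1,0} = 5
G(18) = mex{5,4,3,2,1} = 0
G(19) = mex{0,5,4,3,2} = 1
Pile A: G(8) = 2.
Pile B: G(19) = 1.
Combined Grundy value = 2 ⊕ 1 = 3.

3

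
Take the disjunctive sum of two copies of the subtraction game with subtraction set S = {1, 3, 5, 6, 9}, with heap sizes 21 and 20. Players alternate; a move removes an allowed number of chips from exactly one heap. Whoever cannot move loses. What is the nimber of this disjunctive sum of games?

1

All heaps use S = {1, 3, 5, 6, 9}:
n :  0  1  2  3  4  5  6  7  8  9 10 11 12 13 14 15 16 17 18 19 20 21
G :  0  1  0  1  0  1  2  3  2  3  2  3  0  1  0  1  0  1  2  3  2  3
Heap A: G(21) = 3.
Heap B: G(20) = 2.
Combined Grundy value = 3 ⊕ 2 = 1.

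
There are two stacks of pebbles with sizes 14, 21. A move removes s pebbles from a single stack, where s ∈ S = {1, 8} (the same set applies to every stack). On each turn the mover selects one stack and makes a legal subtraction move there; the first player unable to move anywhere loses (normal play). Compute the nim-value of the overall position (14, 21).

0

All stacks use S = {1, 8}:
G(0) = 0
G(1) = mex{0} = 1
G(2) = mex{1} = 0
G(3) = mex{0} = 1
G(4) = mex{1} = 0
G(5) = mex{0} = 1
G(6) = mex{1} = 0
G(7) = mex{0} = 1
G(8) = mex{1,0} = 2
G(9) = mex{2,1} = 0
G(10) = mex{0,0} = 1
G(11) = mex{1,1} = 0
G(12) = mex{0,0} = 1
G(13) = mex{1,1} = 0
G(14) = mex{0,0} = 1
G(15) = mex{1,1} = 0
G(16) = mex{0,2} = 1
G(17) = mex{1,0} = 2
G(18) = mex{2,1} = 0
G(19) = mex{0,0} = 1
G(20) = mex{1,1} = 0
G(21) = mex{0,0} = 1
Stack A: G(14) = 1.
Stack B: G(21) = 1.
Combined Grundy value = 1 ⊕ 1 = 0.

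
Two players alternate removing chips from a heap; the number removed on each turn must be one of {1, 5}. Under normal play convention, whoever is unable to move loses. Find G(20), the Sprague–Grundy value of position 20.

0

n :  0  1  2  3  4  5  6  7  8  9 10 11 12 13 14 15 16 17 18 19 20
G :  0  1  0  1  0  1  0  1  0  1  0  1  0  1  0  1  0  1  0  1  0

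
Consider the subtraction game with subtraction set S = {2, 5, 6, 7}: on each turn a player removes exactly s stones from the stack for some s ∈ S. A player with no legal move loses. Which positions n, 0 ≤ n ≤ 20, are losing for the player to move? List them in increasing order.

n :  0  1  2  3  4  5  6  7  8  9 10 11 12 13 14 15 16 17 18 19 20
G :  0  0  1  1  0  2  1  3  2  2  3  3  0  0  1  1  0  2  1  3  2
P-positions are exactly the n with G(n) = 0.

0, 1, 4, 12, 13, 16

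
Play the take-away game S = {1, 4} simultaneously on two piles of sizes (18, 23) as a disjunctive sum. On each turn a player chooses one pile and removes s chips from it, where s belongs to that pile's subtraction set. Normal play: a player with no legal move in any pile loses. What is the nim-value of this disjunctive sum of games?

0

All piles use S = {1, 4}:
n :  0  1  2  3  4  5  6  7  8  9 10 11 12 13 14 15 16 17 18 19 20 21 22 23
G :  0  1  0  1  2  0  1  0  1  2  0  1  0  1  2  0  1  0  1  2  0  1  0  1
Pile A: G(18) = 1.
Pile B: G(23) = 1.
Combined Grundy value = 1 ⊕ 1 = 0.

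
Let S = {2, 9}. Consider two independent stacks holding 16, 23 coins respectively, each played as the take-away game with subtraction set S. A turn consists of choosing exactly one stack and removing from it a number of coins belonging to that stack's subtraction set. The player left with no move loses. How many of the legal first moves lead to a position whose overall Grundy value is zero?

0

All stacks use S = {2, 9}:
G(0) = 0
G(1) = mex{} = 0
G(2) = mex{0} = 1
G(3) = mex{0} = 1
G(4) = mex{1} = 0
G(5) = mex{1} = 0
G(6) = mex{0} = 1
G(7) = mex{0} = 1
G(8) = mex{1} = 0
G(9) = mex{1,0} = 2
G(10) = mex{0,0} = 1
G(11) = mex{2,1} = 0
G(12) = mex{1,1} = 0
G(13) = mex{0,0} = 1
G(14) = mex{0,0} = 1
G(15) = mex{1,1} = 0
G(16) = mex{1,1} = 0
G(17) = mex{0,0} = 1
G(18) = mex{0,2} = 1
G(19) = mex{1,1} = 0
G(20) = mex{1,0} = 2
G(21) = mex{0,0} = 1
G(22) = mex{2,1} = 0
G(23) = mex{1,1} = 0
Stack A: G(16) = 0.
Stack B: G(23) = 0.
Combined Grundy value = 0 ⊕ 0 = 0.
A winning move leaves total XOR = 0, i.e. changes one component's Grundy value g to g ⊕ X where X is the current total.
Stack A: target g' = 0⊕0 = 0, but every legal move changes the Grundy value (mex property), so 0 moves.
Stack B: target g' = 0⊕0 = 0, but every legal move changes the Grundy value (mex property), so 0 moves.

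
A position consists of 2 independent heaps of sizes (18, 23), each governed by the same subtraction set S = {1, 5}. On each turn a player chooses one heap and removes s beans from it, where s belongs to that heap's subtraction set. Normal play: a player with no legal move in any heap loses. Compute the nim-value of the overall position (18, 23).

All heaps use S = {1, 5}:
n :  0  1  2  3  4  5  6  7  8  9 10 11 12 13 14 15 16 17 18 19 20 21 22 23
G :  0  1  0  1  0  1  0  1  0  1  0  1  0  1  0  1  0  1  0  1  0  1  0  1
Heap A: G(18) = 0.
Heap B: G(23) = 1.
Combined Grundy value = 0 ⊕ 1 = 1.

1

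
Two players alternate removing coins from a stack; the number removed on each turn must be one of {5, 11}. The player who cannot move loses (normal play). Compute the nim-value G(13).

2

G(0) = 0
G(1) = mex{} = 0
G(2) = mex{} = 0
G(3) = mex{} = 0
G(4) = mex{} = 0
G(5) = mex{0} = 1
G(6) = mex{0} = 1
G(7) = mex{0} = 1
G(8) = mex{0} = 1
G(9) = mex{0} = 1
G(10) = mex{1} = 0
G(11) = mex{1,0} = 2
G(12) = mex{1,0} = 2
G(13) = mex{1,0} = 2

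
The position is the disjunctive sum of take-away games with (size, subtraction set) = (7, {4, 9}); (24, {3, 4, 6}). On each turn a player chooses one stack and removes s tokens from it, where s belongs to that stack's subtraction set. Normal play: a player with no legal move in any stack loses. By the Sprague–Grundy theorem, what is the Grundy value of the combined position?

Stack A, S = {4, 9}:
n : 0 1 2 3 4 5 6 7
G : 0 0 0 0 1 1 1 1
G_A(7) = 1.
Stack B, S = {3, 4, 6}:
G(0) = 0
G(1) = mex{} = 0
G(2) = mex{} = 0
G(3) = mex{0} = 1
G(4) = mex{0,0} = 1
G(5) = mex{0,0} = 1
G(6) = mex{1,0,0} = 2
G(7) = mex{1,1,0} = 2
G(8) = mex{1,1,0} = 2
G(9) = mex{2,1,1} = 0
G(10) = mex{2,2,1} = 0
G(11) = mex{2,2,1} = 0
G(12) = mex{0,2,2} = 1
G(13) = mex{0,0,2} = 1
G(14) = mex{0,0,2} = 1
G(15) = mex{1,0,0} = 2
G(16) = mex{1,1,0} = 2
G(17) = mex{1,1,0} = 2
G(18) = mex{2,1,1} = 0
G(19) = mex{2,2,1} = 0
G(20) = mex{2,2,1} = 0
G(21) = mex{0,2,2} = 1
G(22) = mex{0,0,2} = 1
G(23) = mex{0,0,2} = 1
G(24) = mex{1,0,0} = 2
G_B(24) = 2.
Combined Grundy value = 1 ⊕ 2 = 3.

3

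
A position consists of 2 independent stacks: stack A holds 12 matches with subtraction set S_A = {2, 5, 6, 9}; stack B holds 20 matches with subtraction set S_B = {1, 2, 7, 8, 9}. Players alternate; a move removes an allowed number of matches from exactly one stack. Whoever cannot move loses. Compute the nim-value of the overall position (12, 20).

1

Stack A, S = {2, 5, 6, 9}:
G(0) = 0
G(1) = mex{} = 0
G(2) = mex{0} = 1
G(3) = mex{0} = 1
G(4) = mex{1} = 0
G(5) = mex{1,0} = 2
G(6) = mex{0,0,0} = 1
G(7) = mex{2,1,0} = 3
G(8) = mex{1,1,1} = 0
G(9) = mex{3,0,1,0} = 2
G(10) = mex{0,2,0,0} = 1
G(11) = mex{2,1,2,1} = 0
G(12) = mex{1,3,1,1} = 0
G_A(12) = 0.
Stack B, S = {1, 2, 7, 8, 9}:
G(0) = 0
G(1) = mex{0} = 1
G(2) = mex{1,0} = 2
G(3) = mex{2,1} = 0
G(4) = mex{0,2} = 1
G(5) = mex{1,0} = 2
G(6) = mex{2,1} = 0
G(7) = mex{0,2,0} = 1
G(8) = mex{1,0,1,0} = 2
G(9) = mex{2,1,2,1,0} = 3
G(10) = mex{3,2,0,2,1} = 4
G(11) = mex{4,3,1,0,2} = 5
G(12) = mex{5,4,2,1,0} = 3
G(13) = mex{3,5,0,2,1} = 4
G(14) = mex{4,3,1,0,2} = 5
G(15) = mex{5,4,2,1,0} = 3
G(16) = mex{3,5,3,2,1} = 0
G(17) = mex{0,3,4,3,2} = 1
G(18) = mex{1,0,5,4,3} = 2
G(19) = mex{2,1,3,5,4} = 0
G(20) = mex{0,2,4,3,5} = 1
G_B(20) = 1.
Combined Grundy value = 0 ⊕ 1 = 1.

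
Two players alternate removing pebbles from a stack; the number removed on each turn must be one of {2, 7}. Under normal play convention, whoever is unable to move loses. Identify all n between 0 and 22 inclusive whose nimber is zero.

0, 1, 4, 5, 9, 10, 13, 14, 18, 19, 22

n :  0  1  2  3  4  5  6  7  8  9 10 11 12 13 14 15 16 17 18 19 20 21 22
G :  0  0  1  1  0  0  1  1  2  0  0  1  1  0  0  1  1  2  0  0  1  1  0
P-positions are exactly the n with G(n) = 0.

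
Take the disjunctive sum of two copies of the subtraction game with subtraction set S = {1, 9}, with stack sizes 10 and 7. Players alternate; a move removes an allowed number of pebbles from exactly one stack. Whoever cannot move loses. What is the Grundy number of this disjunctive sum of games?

1

All stacks use S = {1, 9}:
n :  0  1  2  3  4  5  6  7  8  9 10
G :  0  1  0  1  0  1  0  1  0  1  0
Stack A: G(10) = 0.
Stack B: G(7) = 1.
Combined Grundy value = 0 ⊕ 1 = 1.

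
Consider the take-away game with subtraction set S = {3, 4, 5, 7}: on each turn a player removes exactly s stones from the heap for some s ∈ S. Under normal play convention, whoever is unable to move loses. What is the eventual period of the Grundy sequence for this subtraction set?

10

n :  0  1  2  3  4  5  6  7  8  9 10 11 12 13 14 15 16 17 18 19 20 21
G :  0  0  0  1  1  1  2  2  2  3  0  0  0  1  1  1  2  2  2  3  0  0
G(n+10) = G(n) holds for n = 0,…,6 (a full window of length max(S) = 7), so the sequence is purely periodic with period 10.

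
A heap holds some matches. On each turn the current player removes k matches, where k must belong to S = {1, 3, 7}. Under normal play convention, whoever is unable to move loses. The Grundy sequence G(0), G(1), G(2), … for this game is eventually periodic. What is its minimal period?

2

G(0) = 0
G(1) = mex{0} = 1
G(2) = mex{1} = 0
G(3) = mex{0,0} = 1
G(4) = mex{1,1} = 0
G(5) = mex{0,0} = 1
G(6) = mex{1,1} = 0
G(7) = mex{0,0,0} = 1
G(8) = mex{1,1,1} = 0
G(9) = mex{0,0,0} = 1
G(10) = mex{1,1,1} = 0
G(11) = mex{0,0,0} = 1
G(12) = mex{1,1,1} = 0
G(13) = mex{0,0,0} = 1
G(14) = mex{1,1,1} = 0
G(n+2) = G(n) holds for n = 0,…,6 (a full window of length max(S) = 7), so the sequence is purely periodic with period 2.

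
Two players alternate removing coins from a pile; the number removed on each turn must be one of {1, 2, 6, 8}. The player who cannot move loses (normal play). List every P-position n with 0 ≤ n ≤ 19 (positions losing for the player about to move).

G(0) = 0
G(1) = mex{0} = 1
G(2) = mex{1,0} = 2
G(3) = mex{2,1} = 0
G(4) = mex{0,2} = 1
G(5) = mex{1,0} = 2
G(6) = mex{2,1,0} = 3
G(7) = mex{3,2,1} = 0
G(8) = mex{0,3,2,0} = 1
G(9) = mex{1,0,0,1} = 2
G(10) = mex{2,1,1,2} = 0
G(11) = mex{0,2,2,0} = 1
G(12) = mex{1,0,3,1} = 2
G(13) = mex{2,1,0,2} = 3
G(14) = mex{3,2,1,3} = 0
G(15) = mex{0,3,2,0} = 1
G(16) = mex{1,0,0,1} = 2
G(17) = mex{2,1,1,2} = 0
G(18) = mex{0,2,2,0} = 1
G(19) = mex{1,0,3,1} = 2
P-positions are exactly the n with G(n) = 0.

0, 3, 7, 10, 14, 17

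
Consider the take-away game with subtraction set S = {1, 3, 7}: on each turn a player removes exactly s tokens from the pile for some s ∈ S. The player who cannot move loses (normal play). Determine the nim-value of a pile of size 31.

n :  0  1  2  3  4  5  6  7  8  9 10 11 12 13 14 15 16 17 18 19 20 21 22 23 24 25 26 27 28 29 30 31
G :  0  1  0  1  0  1  0  1  0  1  0  1  0  1  0  1  0  1  0  1  0  1  0  1  0  1  0  1  0  1  0  1

1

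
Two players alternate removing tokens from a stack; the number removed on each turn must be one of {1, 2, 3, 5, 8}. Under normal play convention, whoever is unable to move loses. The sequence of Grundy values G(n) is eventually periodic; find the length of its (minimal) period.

n :  0  1  2  3  4  5  6  7  8  9 10 11 12 13 14 15 16 17 18 19 20 21
G :  0  1  2  3  0  1  2  3  4  5  0  1  2  3  0  1  2  3  4  5  0  1
G(n+10) = G(n) holds for n = 0,…,7 (a full window of length max(S) = 8), so the sequence is purely periodic with period 10.

10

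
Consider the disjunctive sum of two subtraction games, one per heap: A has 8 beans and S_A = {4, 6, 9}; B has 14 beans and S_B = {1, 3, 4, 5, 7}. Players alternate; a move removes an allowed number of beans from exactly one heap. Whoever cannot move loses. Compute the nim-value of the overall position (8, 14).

0

Heap A, S = {4, 6, 9}:
n : 0 1 2 3 4 5 6 7 8
G : 0 0 0 0 1 1 1 1 2
G_A(8) = 2.
Heap B, S = {1, 3, 4, 5, 7}:
n :  0  1  2  3  4  5  6  7  8  9 10 11 12 13 14
G :  0  1  0  1  2  3  2  3  0  1  0  1  2  3  2
G_B(14) = 2.
Combined Grundy value = 2 ⊕ 2 = 0.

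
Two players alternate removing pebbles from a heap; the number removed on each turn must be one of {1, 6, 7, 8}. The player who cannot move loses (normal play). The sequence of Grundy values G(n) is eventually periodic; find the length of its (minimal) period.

n :  0  1  2  3  4  5  6  7  8  9 10 11 12 13 14 15 16 17 18 19 20 21 22 23 24 25 26 27
G :  0  1  0  1  0  1  2  3  2  3  2  3  4  0  1  0  1  0  1  2  3  2  3  2  3  4  0  1
G(n+13) = G(n) holds for n = 0,…,7 (a full window of length max(S) = 8), so the sequence is purely periodic with period 13.

13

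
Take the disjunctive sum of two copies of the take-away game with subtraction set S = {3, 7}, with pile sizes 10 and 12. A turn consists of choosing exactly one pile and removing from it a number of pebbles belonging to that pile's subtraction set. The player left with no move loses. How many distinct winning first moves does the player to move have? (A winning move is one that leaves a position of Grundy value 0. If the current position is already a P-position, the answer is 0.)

All piles use S = {3, 7}:
G(0) = 0
G(1) = mex{} = 0
G(2) = mex{} = 0
G(3) = mex{0} = 1
G(4) = mex{0} = 1
G(5) = mex{0} = 1
G(6) = mex{1} = 0
G(7) = mex{1,0} = 2
G(8) = mex{1,0} = 2
G(9) = mex{0,0} = 1
G(10) = mex{2,1} = 0
G(11) = mex{2,1} = 0
G(12) = mex{1,1} = 0
Pile A: G(10) = 0.
Pile B: G(12) = 0.
Combined Grundy value = 0 ⊕ 0 = 0.
A winning move leaves total XOR = 0, i.e. changes one component's Grundy value g to g ⊕ X where X is the current total.
Pile A: target g' = 0⊕0 = 0, but every legal move changes the Grundy value (mex property), so 0 moves.
Pile B: target g' = 0⊕0 = 0, but every legal move changes the Grundy value (mex property), so 0 moves.

0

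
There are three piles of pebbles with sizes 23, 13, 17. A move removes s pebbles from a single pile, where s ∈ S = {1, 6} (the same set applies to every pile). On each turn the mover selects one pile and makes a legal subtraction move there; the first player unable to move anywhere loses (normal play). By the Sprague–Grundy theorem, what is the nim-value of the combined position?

All piles use S = {1, 6}:
n :  0  1  2  3  4  5  6  7  8  9 10 11 12 13 14 15 16 17 18 19 20 21 22 23
G :  0  1  0  1  0  1  2  0  1  0  1  0  1  2  0  1  0  1  0  1  2  0  1  0
Pile A: G(23) = 0.
Pile B: G(13) = 2.
Pile C: G(17) = 1.
Combined Grundy value = 0 ⊕ 2 ⊕ 1 = 3.

3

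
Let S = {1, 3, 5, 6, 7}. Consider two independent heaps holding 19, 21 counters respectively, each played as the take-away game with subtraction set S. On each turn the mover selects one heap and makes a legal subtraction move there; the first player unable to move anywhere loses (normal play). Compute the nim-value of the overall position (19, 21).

All heaps use S = {1, 3, 5, 6, 7}:
n :  0  1  2  3  4  5  6  7  8  9 10 11 12 13 14 15 16 17 18 19 20 21
G :  0  1  0  1  0  1  2  3  2  3  2  3  0  1  0  1  0  1  2  3  2  3
Heap A: G(19) = 3.
Heap B: G(21) = 3.
Combined Grundy value = 3 ⊕ 3 = 0.

0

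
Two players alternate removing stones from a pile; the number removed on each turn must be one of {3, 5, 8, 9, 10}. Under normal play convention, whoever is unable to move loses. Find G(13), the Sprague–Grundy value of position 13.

n :  0  1  2  3  4  5  6  7  8  9 10 11 12 13
G :  0  0  0  1  1  1  2  2  2  3  3  3  4  0

0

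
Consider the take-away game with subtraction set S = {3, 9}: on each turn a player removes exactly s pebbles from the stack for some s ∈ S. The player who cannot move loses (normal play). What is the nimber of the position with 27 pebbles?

n :  0  1  2  3  4  5  6  7  8  9 10 11 12 13 14 15 16 17 18 19 20 21 22 23 24 25 26 27
G :  0  0  0  1  1  1  0  0  0  1  1  1  0  0  0  1  1  1  0  0  0  1  1  1  0  0  0  1

1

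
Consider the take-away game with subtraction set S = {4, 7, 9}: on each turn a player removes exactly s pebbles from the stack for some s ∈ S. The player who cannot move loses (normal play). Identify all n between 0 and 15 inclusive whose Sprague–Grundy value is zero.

G(0) = 0
G(1) = mex{} = 0
G(2) = mex{} = 0
G(3) = mex{} = 0
G(4) = mex{0} = 1
G(5) = mex{0} = 1
G(6) = mex{0} = 1
G(7) = mex{0,0} = 1
G(8) = mex{1,0} = 2
G(9) = mex{1,0,0} = 2
G(10) = mex{1,0,0} = 2
G(11) = mex{1,1,0} = 2
G(12) = mex{2,1,0} = 3
G(13) = mex{2,1,1} = 0
G(14) = mex{2,1,1} = 0
G(15) = mex{2,2,1} = 0
P-positions are exactly the n with G(n) = 0.

0, 1, 2, 3, 13, 14, 15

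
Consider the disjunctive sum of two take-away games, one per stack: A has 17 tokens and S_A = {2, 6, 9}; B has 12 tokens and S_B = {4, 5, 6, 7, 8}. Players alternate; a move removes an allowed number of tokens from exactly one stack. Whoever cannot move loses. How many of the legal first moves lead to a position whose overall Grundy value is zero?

Stack A, S = {2, 6, 9}:
G(0) = 0
G(1) = mex{} = 0
G(2) = mex{0} = 1
G(3) = mex{0} = 1
G(4) = mex{1} = 0
G(5) = mex{1} = 0
G(6) = mex{0,0} = 1
G(7) = mex{0,0} = 1
G(8) = mex{1,1} = 0
G(9) = mex{1,1,0} = 2
G(10) = mex{0,0,0} = 1
G(11) = mex{2,0,1} = 3
G(12) = mex{1,1,1} = 0
G(13) = mex{3,1,0} = 2
G(14) = mex{0,0,0} = 1
G(15) = mex{2,2,1} = 0
G(16) = mex{1,1,1} = 0
G(17) = mex{0,3,0} = 1
G_A(17) = 1.
Stack B, S = {4, 5, 6, 7, 8}:
n :  0  1  2  3  4  5  6  7  8  9 10 11 12
G :  0  0  0  0  1  1  1  1  2  2  2  2  0
G_B(12) = 0.
Combined Grundy value = 1 ⊕ 0 = 1.
A winning move leaves total XOR = 0, i.e. changes one component's Grundy value g to g ⊕ X where X is the current total.
Stack A: need g' = 1⊕1 = 0. Options: 17−2→G=0, 17−6→G=3, 17−9→G=0. Hits: 2.
Stack B: need g' = 0⊕1 = 1. Options: 12−4→G=2, 12−5→G=1, 12−6→G=1, 12−7→G=1, 12−8→G=1. Hits: 4.

6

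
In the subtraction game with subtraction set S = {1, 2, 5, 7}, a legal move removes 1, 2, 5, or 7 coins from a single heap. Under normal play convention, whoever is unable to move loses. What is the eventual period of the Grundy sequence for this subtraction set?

3

G(0) = 0
G(1) = mex{0} = 1
G(2) = mex{1,0} = 2
G(3) = mex{2,1} = 0
G(4) = mex{0,2} = 1
G(5) = mex{1,0,0} = 2
G(6) = mex{2,1,1} = 0
G(7) = mex{0,2,2,0} = 1
G(8) = mex{1,0,0,1} = 2
G(9) = mex{2,1,1,2} = 0
G(10) = mex{0,2,2,0} = 1
G(11) = mex{1,0,0,1} = 2
G(12) = mex{2,1,1,2} = 0
G(13) = mex{0,2,2,0} = 1
G(14) = mex{1,0,0,1} = 2
G(n+3) = G(n) holds for n = 0,…,6 (a full window of length max(S) = 7), so the sequence is purely periodic with period 3.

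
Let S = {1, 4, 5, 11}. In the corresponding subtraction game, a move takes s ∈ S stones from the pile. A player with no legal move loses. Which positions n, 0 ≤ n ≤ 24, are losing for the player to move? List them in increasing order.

n :  0  1  2  3  4  5  6  7  8  9 10 11 12 13 14 15 16 17 18 19 20 21 22 23 24
G :  0  1  0  1  2  3  2  3  0  1  0  1  2  3  2  3  0  1  0  1  2  3  2  3  0
P-positions are exactly the n with G(n) = 0.

0, 2, 8, 10, 16, 18, 24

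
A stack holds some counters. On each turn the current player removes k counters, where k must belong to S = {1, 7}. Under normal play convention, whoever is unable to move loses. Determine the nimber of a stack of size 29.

n :  0  1  2  3  4  5  6  7  8  9 10 11 12 13 14 15 16 17 18 19 20 21 22 23 24 25 26 27 28 29
G :  0  1  0  1  0  1  0  1  0  1  0  1  0  1  0  1  0  1  0  1  0  1  0  1  0  1  0  1  0  1

1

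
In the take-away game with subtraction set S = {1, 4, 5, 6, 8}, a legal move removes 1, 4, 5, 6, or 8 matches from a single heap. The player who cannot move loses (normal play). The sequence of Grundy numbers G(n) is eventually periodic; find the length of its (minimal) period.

G(0) = 0
G(1) = mex{0} = 1
G(2) = mex{1} = 0
G(3) = mex{0} = 1
G(4) = mex{1,0} = 2
G(5) = mex{2,1,0} = 3
G(6) = mex{3,0,1,0} = 2
G(7) = mex{2,1,0,1} = 3
G(8) = mex{3,2,1,0,0} = 4
G(9) = mex{4,3,2,1,1} = 0
G(10) = mex{0,2,3,2,0} = 1
G(11) = mex{1,3,2,3,1} = 0
G(12) = mex{0,4,3,2,2} = 1
G(13) = mex{1,0,4,3,3} = 2
G(14) = mex{2,1,0,4,2} = 3
G(15) = mex{3,0,1,0,3} = 2
G(16) = mex{2,1,0,1,4} = 3
G(17) = mex{3,2,1,0,0} = 4
G(18) = mex{4,3,2,1,1} = 0
G(19) = mex{0,2,3,2,0} = 1
G(n+9) = G(n) holds for n = 0,…,7 (a full window of length max(S) = 8), so the sequence is purely periodic with period 9.

9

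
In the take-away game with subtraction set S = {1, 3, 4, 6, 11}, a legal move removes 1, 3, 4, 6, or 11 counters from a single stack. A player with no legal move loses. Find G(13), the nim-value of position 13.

2

G(0) = 0
G(1) = mex{0} = 1
G(2) = mex{1} = 0
G(3) = mex{0,0} = 1
G(4) = mex{1,1,0} = 2
G(5) = mex{2,0,1} = 3
G(6) = mex{3,1,0,0} = 2
G(7) = mex{2,2,1,1} = 0
G(8) = mex{0,3,2,0} = 1
G(9) = mex{1,2,3,1} = 0
G(10) = mex{0,0,2,2} = 1
G(11) = mex{1,1,0,3,0} = 2
G(12) = mex{2,0,1,2,1} = 3
G(13) = mex{3,1,0,0,0} = 2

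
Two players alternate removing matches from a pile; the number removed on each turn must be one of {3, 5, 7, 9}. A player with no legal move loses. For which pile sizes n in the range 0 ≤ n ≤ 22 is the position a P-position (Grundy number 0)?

0, 1, 2, 12, 13, 14

G(0) = 0
G(1) = mex{} = 0
G(2) = mex{} = 0
G(3) = mex{0} = 1
G(4) = mex{0} = 1
G(5) = mex{0,0} = 1
G(6) = mex{1,0} = 2
G(7) = mex{1,0,0} = 2
G(8) = mex{1,1,0} = 2
G(9) = mex{2,1,0,0} = 3
G(10) = mex{2,1,1,0} = 3
G(11) = mex{2,2,1,0} = 3
G(12) = mex{3,2,1,1} = 0
G(13) = mex{3,2,2,1} = 0
G(14) = mex{3,3,2,1} = 0
G(15) = mex{0,3,2,2} = 1
G(16) = mex{0,3,3,2} = 1
G(17) = mex{0,0,3,2} = 1
G(18) = mex{1,0,3,3} = 2
G(19) = mex{1,0,0,3} = 2
G(20) = mex{1,1,0,3} = 2
G(21) = mex{2,1,0,0} = 3
G(22) = mex{2,1,1,0} = 3
P-positions are exactly the n with G(n) = 0.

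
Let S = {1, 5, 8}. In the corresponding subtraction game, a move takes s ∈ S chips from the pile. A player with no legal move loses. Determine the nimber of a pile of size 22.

n :  0  1  2  3  4  5  6  7  8  9 10 11 12 13 14 15 16 17 18 19 20 21 22
G :  0  1  0  1  0  1  0  1  2  3  2  3  2  0  1  0  1  0  1  0  1  2  3

3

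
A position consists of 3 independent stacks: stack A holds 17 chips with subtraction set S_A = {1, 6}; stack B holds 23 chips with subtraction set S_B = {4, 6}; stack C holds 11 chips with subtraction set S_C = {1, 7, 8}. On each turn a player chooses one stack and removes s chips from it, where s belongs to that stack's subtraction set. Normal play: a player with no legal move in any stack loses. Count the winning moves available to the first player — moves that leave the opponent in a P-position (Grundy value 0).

Stack A, S = {1, 6}:
G(0) = 0
G(1) = mex{0} = 1
G(2) = mex{1} = 0
G(3) = mex{0} = 1
G(4) = mex{1} = 0
G(5) = mex{0} = 1
G(6) = mex{1,0} = 2
G(7) = mex{2,1} = 0
G(8) = mex{0,0} = 1
G(9) = mex{1,1} = 0
G(10) = mex{0,0} = 1
G(11) = mex{1,1} = 0
G(12) = mex{0,2} = 1
G(13) = mex{1,0} = 2
G(14) = mex{2,1} = 0
G(15) = mex{0,0} = 1
G(16) = mex{1,1} = 0
G(17) = mex{0,0} = 1
G_A(17) = 1.
Stack B, S = {4, 6}:
n :  0  1  2  3  4  5  6  7  8  9 10 11 12 13 14 15 16 17 18 19 20 21 22 23
G :  0  0  0  0  1  1  1  1  2  2  0  0  0  0  1  1  1  1  2  2  0  0  0  0
G_B(23) = 0.
Stack C, S = {1, 7, 8}:
n :  0  1  2  3  4  5  6  7  8  9 10 11
G :  0  1  0  1  0  1  0  1  2  3  2  3
G_C(11) = 3.
Combined Grundy value = 1 ⊕ 0 ⊕ 3 = 2.
A winning move leaves total XOR = 0, i.e. changes one component's Grundy value g to g ⊕ X where X is the current total.
Stack A: need g' = 1⊕2 = 3. Options: 17−1→G=0, 17−6→G=0. Hits: 0.
Stack B: need g' = 0⊕2 = 2. Options: 23−4→G=2, 23−6→G=1. Hits: 1.
Stack C: need g' = 3⊕2 = 1. Options: 11−1→G=2, 11−7→G=0, 11−8→G=1. Hits: 1.

2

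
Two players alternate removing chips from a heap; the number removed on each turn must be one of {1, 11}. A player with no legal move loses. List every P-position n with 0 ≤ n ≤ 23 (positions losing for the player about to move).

G(0) = 0
G(1) = mex{0} = 1
G(2) = mex{1} = 0
G(3) = mex{0} = 1
G(4) = mex{1} = 0
G(5) = mex{0} = 1
G(6) = mex{1} = 0
G(7) = mex{0} = 1
G(8) = mex{1} = 0
G(9) = mex{0} = 1
G(10) = mex{1} = 0
G(11) = mex{0,0} = 1
G(12) = mex{1,1} = 0
G(13) = mex{0,0} = 1
G(14) = mex{1,1} = 0
G(15) = mex{0,0} = 1
G(16) = mex{1,1} = 0
G(17) = mex{0,0} = 1
G(18) = mex{1,1} = 0
G(19) = mex{0,0} = 1
G(20) = mex{1,1} = 0
G(21) = mex{0,0} = 1
G(22) = mex{1,1} = 0
G(23) = mex{0,0} = 1
P-positions are exactly the n with G(n) = 0.

0, 2, 4, 6, 8, 10, 12, 14, 16, 18, 20, 22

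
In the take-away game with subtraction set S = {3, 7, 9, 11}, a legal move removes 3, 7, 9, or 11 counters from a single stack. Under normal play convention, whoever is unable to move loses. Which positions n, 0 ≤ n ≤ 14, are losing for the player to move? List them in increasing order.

n :  0  1  2  3  4  5  6  7  8  9 10 11 12 13 14
G :  0  0  0  1  1  1  0  2  2  1  3  3  2  2  0
P-positions are exactly the n with G(n) = 0.

0, 1, 2, 6, 14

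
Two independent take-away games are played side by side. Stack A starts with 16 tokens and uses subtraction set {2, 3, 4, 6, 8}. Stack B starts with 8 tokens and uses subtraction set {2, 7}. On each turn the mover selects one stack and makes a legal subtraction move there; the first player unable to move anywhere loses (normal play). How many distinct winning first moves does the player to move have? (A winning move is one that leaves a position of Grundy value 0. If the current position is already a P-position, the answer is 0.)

1

Stack A, S = {2, 3, 4, 6, 8}:
n :  0  1  2  3  4  5  6  7  8  9 10 11 12 13 14 15 16
G :  0  0  1  1  2  2  3  3  4  4  0  0  1  1  2  2  3
G_A(16) = 3.
Stack B, S = {2, 7}:
n : 0 1 2 3 4 5 6 7 8
G : 0 0 1 1 0 0 1 1 2
G_B(8) = 2.
Combined Grundy value = 3 ⊕ 2 = 1.
A winning move leaves total XOR = 0, i.e. changes one component's Grundy value g to g ⊕ X where X is the current total.
Stack A: need g' = 3⊕1 = 2. Options: 16−2→G=2, 16−3→G=1, 16−4→G=1, 16−6→G=0, 16−8→G=4. Hits: 1.
Stack B: need g' = 2⊕1 = 3. Options: 8−2→G=1, 8−7→G=0. Hits: 0.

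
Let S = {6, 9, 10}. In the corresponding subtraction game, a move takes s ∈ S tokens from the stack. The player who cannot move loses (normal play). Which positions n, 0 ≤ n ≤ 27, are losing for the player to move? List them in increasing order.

G(0) = 0
G(1) = mex{} = 0
G(2) = mex{} = 0
G(3) = mex{} = 0
G(4) = mex{} = 0
G(5) = mex{} = 0
G(6) = mex{0} = 1
G(7) = mex{0} = 1
G(8) = mex{0} = 1
G(9) = mex{0,0} = 1
G(10) = mex{0,0,0} = 1
G(11) = mex{0,0,0} = 1
G(12) = mex{1,0,0} = 2
G(13) = mex{1,0,0} = 2
G(14) = mex{1,0,0} = 2
G(15) = mex{1,1,0} = 2
G(16) = mex{1,1,1} = 0
G(17) = mex{1,1,1} = 0
G(18) = mex{2,1,1} = 0
G(19) = mex{2,1,1} = 0
G(20) = mex{2,1,1} = 0
G(21) = mex{2,2,1} = 0
G(22) = mex{0,2,2} = 1
G(23) = mex{0,2,2} = 1
G(24) = mex{0,2,2} = 1
G(25) = mex{0,0,2} = 1
G(26) = mex{0,0,0} = 1
G(27) = mex{0,0,0} = 1
P-positions are exactly the n with G(n) = 0.

0, 1, 2, 3, 4, 5, 16, 17, 18, 19, 20, 21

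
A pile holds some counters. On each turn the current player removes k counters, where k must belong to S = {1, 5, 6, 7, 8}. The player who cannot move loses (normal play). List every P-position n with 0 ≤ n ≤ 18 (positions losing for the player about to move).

0, 2, 4, 13, 15, 17

G(0) = 0
G(1) = mex{0} = 1
G(2) = mex{1} = 0
G(3) = mex{0} = 1
G(4) = mex{1} = 0
G(5) = mex{0,0} = 1
G(6) = mex{1,1,0} = 2
G(7) = mex{2,0,1,0} = 3
G(8) = mex{3,1,0,1,0} = 2
G(9) = mex{2,0,1,0,1} = 3
G(10) = mex{3,1,0,1,0} = 2
G(11) = mex{2,2,1,0,1} = 3
G(12) = mex{3,3,2,1,0} = 4
G(13) = mex{4,2,3,2,1} = 0
G(14) = mex{0,3,2,3,2} = 1
G(15) = mex{1,2,3,2,3} = 0
G(16) = mex{0,3,2,3,2} = 1
G(17) = mex{1,4,3,2,3} = 0
G(18) = mex{0,0,4,3,2} = 1
P-positions are exactly the n with G(n) = 0.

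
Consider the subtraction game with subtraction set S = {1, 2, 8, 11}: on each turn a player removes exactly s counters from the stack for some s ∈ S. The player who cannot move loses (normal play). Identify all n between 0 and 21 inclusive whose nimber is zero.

0, 3, 6, 9, 12, 15, 18, 21

n :  0  1  2  3  4  5  6  7  8  9 10 11 12 13 14 15 16 17 18 19 20 21
G :  0  1  2  0  1  2  0  1  2  0  1  2  0  1  2  0  1  2  0  1  2  0
P-positions are exactly the n with G(n) = 0.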